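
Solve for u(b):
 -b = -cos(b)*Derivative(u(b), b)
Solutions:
 u(b) = C1 + Integral(b/cos(b), b)


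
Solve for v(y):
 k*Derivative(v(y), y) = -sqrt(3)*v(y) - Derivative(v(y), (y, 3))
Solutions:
 v(y) = C1*exp(2^(1/3)*y*(2*k/((-sqrt(3) + 3*I)*(sqrt(4*k^3 + 81) + 9)^(1/3)) + 2^(1/3)*sqrt(3)*(sqrt(4*k^3 + 81) + 9)^(1/3)/12 - 2^(1/3)*I*(sqrt(4*k^3 + 81) + 9)^(1/3)/4)) + C2*exp(2^(1/3)*y*(-2*k/((sqrt(3) + 3*I)*(sqrt(4*k^3 + 81) + 9)^(1/3)) + 2^(1/3)*sqrt(3)*(sqrt(4*k^3 + 81) + 9)^(1/3)/12 + 2^(1/3)*I*(sqrt(4*k^3 + 81) + 9)^(1/3)/4)) + C3*exp(2^(1/3)*sqrt(3)*y*(2*k/(sqrt(4*k^3 + 81) + 9)^(1/3) - 2^(1/3)*(sqrt(4*k^3 + 81) + 9)^(1/3))/6)


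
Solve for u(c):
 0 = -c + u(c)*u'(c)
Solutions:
 u(c) = -sqrt(C1 + c^2)
 u(c) = sqrt(C1 + c^2)


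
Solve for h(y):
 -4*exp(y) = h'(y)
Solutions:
 h(y) = C1 - 4*exp(y)


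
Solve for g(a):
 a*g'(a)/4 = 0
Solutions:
 g(a) = C1


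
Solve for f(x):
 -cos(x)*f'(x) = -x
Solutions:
 f(x) = C1 + Integral(x/cos(x), x)


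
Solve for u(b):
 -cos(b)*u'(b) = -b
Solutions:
 u(b) = C1 + Integral(b/cos(b), b)


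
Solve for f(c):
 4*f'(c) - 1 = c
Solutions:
 f(c) = C1 + c^2/8 + c/4


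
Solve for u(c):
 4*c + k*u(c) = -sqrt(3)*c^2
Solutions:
 u(c) = c*(-sqrt(3)*c - 4)/k


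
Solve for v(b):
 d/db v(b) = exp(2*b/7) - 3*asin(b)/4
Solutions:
 v(b) = C1 - 3*b*asin(b)/4 - 3*sqrt(1 - b^2)/4 + 7*exp(2*b/7)/2


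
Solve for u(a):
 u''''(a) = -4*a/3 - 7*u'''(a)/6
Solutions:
 u(a) = C1 + C2*a + C3*a^2 + C4*exp(-7*a/6) - a^4/21 + 8*a^3/49


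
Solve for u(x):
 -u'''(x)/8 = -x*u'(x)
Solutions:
 u(x) = C1 + Integral(C2*airyai(2*x) + C3*airybi(2*x), x)


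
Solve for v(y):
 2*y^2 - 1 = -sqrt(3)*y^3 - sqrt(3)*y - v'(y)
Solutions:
 v(y) = C1 - sqrt(3)*y^4/4 - 2*y^3/3 - sqrt(3)*y^2/2 + y


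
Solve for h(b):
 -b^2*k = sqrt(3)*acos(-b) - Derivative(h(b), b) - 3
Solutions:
 h(b) = C1 + b^3*k/3 - 3*b + sqrt(3)*(b*acos(-b) + sqrt(1 - b^2))


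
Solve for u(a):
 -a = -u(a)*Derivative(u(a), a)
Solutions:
 u(a) = -sqrt(C1 + a^2)
 u(a) = sqrt(C1 + a^2)


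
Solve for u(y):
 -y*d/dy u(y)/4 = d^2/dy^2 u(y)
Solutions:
 u(y) = C1 + C2*erf(sqrt(2)*y/4)


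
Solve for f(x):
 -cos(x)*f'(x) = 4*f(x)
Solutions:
 f(x) = C1*(sin(x)^2 - 2*sin(x) + 1)/(sin(x)^2 + 2*sin(x) + 1)


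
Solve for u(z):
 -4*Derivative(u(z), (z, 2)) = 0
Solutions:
 u(z) = C1 + C2*z


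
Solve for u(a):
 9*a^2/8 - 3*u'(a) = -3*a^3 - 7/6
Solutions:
 u(a) = C1 + a^4/4 + a^3/8 + 7*a/18


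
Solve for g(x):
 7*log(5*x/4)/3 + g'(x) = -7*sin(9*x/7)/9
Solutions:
 g(x) = C1 - 7*x*log(x)/3 - 3*x*log(5) + 2*x*log(10)/3 + 7*x/3 + 4*x*log(2) + 49*cos(9*x/7)/81


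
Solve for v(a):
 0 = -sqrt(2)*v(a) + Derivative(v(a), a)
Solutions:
 v(a) = C1*exp(sqrt(2)*a)


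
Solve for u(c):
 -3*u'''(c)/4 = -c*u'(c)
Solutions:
 u(c) = C1 + Integral(C2*airyai(6^(2/3)*c/3) + C3*airybi(6^(2/3)*c/3), c)


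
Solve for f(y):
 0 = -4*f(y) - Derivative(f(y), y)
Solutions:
 f(y) = C1*exp(-4*y)


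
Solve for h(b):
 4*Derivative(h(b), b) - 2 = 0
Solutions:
 h(b) = C1 + b/2


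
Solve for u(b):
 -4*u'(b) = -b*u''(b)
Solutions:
 u(b) = C1 + C2*b^5


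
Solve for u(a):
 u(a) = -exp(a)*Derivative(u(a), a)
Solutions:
 u(a) = C1*exp(exp(-a))


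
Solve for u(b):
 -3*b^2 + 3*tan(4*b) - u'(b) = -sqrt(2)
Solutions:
 u(b) = C1 - b^3 + sqrt(2)*b - 3*log(cos(4*b))/4


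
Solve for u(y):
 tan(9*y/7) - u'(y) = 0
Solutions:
 u(y) = C1 - 7*log(cos(9*y/7))/9


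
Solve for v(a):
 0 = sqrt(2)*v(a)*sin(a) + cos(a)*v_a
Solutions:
 v(a) = C1*cos(a)^(sqrt(2))


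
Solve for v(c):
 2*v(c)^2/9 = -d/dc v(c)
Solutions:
 v(c) = 9/(C1 + 2*c)


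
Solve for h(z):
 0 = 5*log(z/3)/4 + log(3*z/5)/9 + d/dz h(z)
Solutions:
 h(z) = C1 - 49*z*log(z)/36 + z*log(5)/9 + 41*z*log(3)/36 + 49*z/36


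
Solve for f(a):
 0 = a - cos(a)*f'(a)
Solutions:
 f(a) = C1 + Integral(a/cos(a), a)


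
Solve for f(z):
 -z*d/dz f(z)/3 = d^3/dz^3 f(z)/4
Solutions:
 f(z) = C1 + Integral(C2*airyai(-6^(2/3)*z/3) + C3*airybi(-6^(2/3)*z/3), z)


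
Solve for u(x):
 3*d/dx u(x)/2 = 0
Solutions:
 u(x) = C1


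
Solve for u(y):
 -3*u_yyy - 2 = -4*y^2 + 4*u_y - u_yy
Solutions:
 u(y) = C1 + y^3/3 + y^2/4 - 15*y/8 + (C2*sin(sqrt(47)*y/6) + C3*cos(sqrt(47)*y/6))*exp(y/6)


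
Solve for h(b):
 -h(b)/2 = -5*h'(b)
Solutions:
 h(b) = C1*exp(b/10)


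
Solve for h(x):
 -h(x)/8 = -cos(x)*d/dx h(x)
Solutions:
 h(x) = C1*(sin(x) + 1)^(1/16)/(sin(x) - 1)^(1/16)


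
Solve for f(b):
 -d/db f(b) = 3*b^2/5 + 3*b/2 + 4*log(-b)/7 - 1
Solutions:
 f(b) = C1 - b^3/5 - 3*b^2/4 - 4*b*log(-b)/7 + 11*b/7


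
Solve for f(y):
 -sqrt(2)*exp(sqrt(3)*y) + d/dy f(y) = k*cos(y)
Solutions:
 f(y) = C1 + k*sin(y) + sqrt(6)*exp(sqrt(3)*y)/3


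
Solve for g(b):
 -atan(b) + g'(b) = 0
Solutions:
 g(b) = C1 + b*atan(b) - log(b^2 + 1)/2


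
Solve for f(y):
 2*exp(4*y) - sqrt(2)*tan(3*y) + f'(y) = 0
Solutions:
 f(y) = C1 - exp(4*y)/2 - sqrt(2)*log(cos(3*y))/3


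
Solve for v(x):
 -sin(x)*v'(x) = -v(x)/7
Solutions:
 v(x) = C1*(cos(x) - 1)^(1/14)/(cos(x) + 1)^(1/14)


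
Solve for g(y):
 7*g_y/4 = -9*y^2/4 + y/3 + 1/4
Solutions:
 g(y) = C1 - 3*y^3/7 + 2*y^2/21 + y/7


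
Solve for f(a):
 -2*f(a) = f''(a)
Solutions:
 f(a) = C1*sin(sqrt(2)*a) + C2*cos(sqrt(2)*a)


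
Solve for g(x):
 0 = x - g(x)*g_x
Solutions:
 g(x) = -sqrt(C1 + x^2)
 g(x) = sqrt(C1 + x^2)


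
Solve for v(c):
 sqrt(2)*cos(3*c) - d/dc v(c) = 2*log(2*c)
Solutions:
 v(c) = C1 - 2*c*log(c) - 2*c*log(2) + 2*c + sqrt(2)*sin(3*c)/3


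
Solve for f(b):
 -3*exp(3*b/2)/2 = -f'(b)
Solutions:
 f(b) = C1 + exp(3*b/2)


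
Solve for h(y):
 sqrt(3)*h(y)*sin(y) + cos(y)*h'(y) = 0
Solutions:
 h(y) = C1*cos(y)^(sqrt(3))


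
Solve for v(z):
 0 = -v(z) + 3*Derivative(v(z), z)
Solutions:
 v(z) = C1*exp(z/3)


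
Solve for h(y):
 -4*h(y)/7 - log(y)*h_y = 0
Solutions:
 h(y) = C1*exp(-4*li(y)/7)


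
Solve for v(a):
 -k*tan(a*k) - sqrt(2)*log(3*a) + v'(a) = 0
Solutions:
 v(a) = C1 + sqrt(2)*a*(log(a) - 1) + sqrt(2)*a*log(3) + k*Piecewise((-log(cos(a*k))/k, Ne(k, 0)), (0, True))


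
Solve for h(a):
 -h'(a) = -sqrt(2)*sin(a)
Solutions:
 h(a) = C1 - sqrt(2)*cos(a)


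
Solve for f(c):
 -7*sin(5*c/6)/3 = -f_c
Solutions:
 f(c) = C1 - 14*cos(5*c/6)/5


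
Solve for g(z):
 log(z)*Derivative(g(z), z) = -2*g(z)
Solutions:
 g(z) = C1*exp(-2*li(z))


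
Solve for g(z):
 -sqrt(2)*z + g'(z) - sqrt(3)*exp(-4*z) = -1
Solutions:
 g(z) = C1 + sqrt(2)*z^2/2 - z - sqrt(3)*exp(-4*z)/4


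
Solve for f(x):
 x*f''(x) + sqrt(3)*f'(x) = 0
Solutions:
 f(x) = C1 + C2*x^(1 - sqrt(3))


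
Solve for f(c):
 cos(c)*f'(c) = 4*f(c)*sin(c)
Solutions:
 f(c) = C1/cos(c)^4


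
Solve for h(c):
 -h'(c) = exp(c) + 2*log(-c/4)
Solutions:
 h(c) = C1 - 2*c*log(-c) + 2*c*(1 + 2*log(2)) - exp(c)


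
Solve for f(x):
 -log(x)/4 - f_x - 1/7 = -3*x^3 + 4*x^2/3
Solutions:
 f(x) = C1 + 3*x^4/4 - 4*x^3/9 - x*log(x)/4 + 3*x/28


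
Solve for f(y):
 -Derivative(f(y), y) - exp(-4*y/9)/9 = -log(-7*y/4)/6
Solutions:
 f(y) = C1 + y*log(-y)/6 + y*(-2*log(2) - 1 + log(7))/6 + exp(-4*y/9)/4


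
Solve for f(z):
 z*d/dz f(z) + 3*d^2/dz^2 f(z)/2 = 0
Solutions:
 f(z) = C1 + C2*erf(sqrt(3)*z/3)


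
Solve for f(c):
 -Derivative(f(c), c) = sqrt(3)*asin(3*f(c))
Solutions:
 Integral(1/asin(3*_y), (_y, f(c))) = C1 - sqrt(3)*c


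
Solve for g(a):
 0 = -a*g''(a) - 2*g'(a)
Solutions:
 g(a) = C1 + C2/a


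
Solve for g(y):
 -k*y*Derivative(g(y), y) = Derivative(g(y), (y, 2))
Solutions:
 g(y) = Piecewise((-sqrt(2)*sqrt(pi)*C1*erf(sqrt(2)*sqrt(k)*y/2)/(2*sqrt(k)) - C2, (k > 0) | (k < 0)), (-C1*y - C2, True))


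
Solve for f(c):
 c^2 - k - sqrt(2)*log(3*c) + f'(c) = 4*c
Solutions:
 f(c) = C1 - c^3/3 + 2*c^2 + c*k + sqrt(2)*c*log(c) - sqrt(2)*c + sqrt(2)*c*log(3)


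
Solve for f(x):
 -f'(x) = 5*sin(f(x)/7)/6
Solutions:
 5*x/6 + 7*log(cos(f(x)/7) - 1)/2 - 7*log(cos(f(x)/7) + 1)/2 = C1


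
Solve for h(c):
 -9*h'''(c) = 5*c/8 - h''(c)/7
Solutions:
 h(c) = C1 + C2*c + C3*exp(c/63) + 35*c^3/48 + 2205*c^2/16


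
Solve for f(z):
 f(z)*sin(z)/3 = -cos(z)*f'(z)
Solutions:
 f(z) = C1*cos(z)^(1/3)


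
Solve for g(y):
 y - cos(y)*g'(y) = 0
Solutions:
 g(y) = C1 + Integral(y/cos(y), y)


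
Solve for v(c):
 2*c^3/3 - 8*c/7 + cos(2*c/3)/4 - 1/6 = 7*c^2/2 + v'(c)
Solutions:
 v(c) = C1 + c^4/6 - 7*c^3/6 - 4*c^2/7 - c/6 + 3*sin(2*c/3)/8


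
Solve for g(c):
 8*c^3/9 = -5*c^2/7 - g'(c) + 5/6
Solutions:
 g(c) = C1 - 2*c^4/9 - 5*c^3/21 + 5*c/6


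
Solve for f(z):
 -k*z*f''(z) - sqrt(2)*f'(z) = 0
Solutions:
 f(z) = C1 + z^(((re(k) - sqrt(2))*re(k) + im(k)^2)/(re(k)^2 + im(k)^2))*(C2*sin(sqrt(2)*log(z)*Abs(im(k))/(re(k)^2 + im(k)^2)) + C3*cos(sqrt(2)*log(z)*im(k)/(re(k)^2 + im(k)^2)))


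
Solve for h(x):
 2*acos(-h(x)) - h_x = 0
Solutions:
 Integral(1/acos(-_y), (_y, h(x))) = C1 + 2*x


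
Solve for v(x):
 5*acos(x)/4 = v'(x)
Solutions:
 v(x) = C1 + 5*x*acos(x)/4 - 5*sqrt(1 - x^2)/4


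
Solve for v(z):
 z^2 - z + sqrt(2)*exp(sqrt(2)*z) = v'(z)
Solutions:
 v(z) = C1 + z^3/3 - z^2/2 + exp(sqrt(2)*z)


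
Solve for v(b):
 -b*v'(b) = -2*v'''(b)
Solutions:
 v(b) = C1 + Integral(C2*airyai(2^(2/3)*b/2) + C3*airybi(2^(2/3)*b/2), b)


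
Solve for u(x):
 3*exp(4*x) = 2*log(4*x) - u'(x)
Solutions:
 u(x) = C1 + 2*x*log(x) + 2*x*(-1 + 2*log(2)) - 3*exp(4*x)/4


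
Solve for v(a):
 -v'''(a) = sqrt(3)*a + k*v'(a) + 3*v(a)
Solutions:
 v(a) = C1*exp(2^(1/3)*a*(2*k/((-3^(1/3) + 3^(5/6)*I)*(sqrt(3)*sqrt(4*k^3 + 243) + 27)^(1/3)) + 6^(1/3)*(sqrt(3)*sqrt(4*k^3 + 243) + 27)^(1/3)/12 - 2^(1/3)*3^(5/6)*I*(sqrt(3)*sqrt(4*k^3 + 243) + 27)^(1/3)/12)) + C2*exp(2^(1/3)*a*(-2*k/((3^(1/3) + 3^(5/6)*I)*(sqrt(3)*sqrt(4*k^3 + 243) + 27)^(1/3)) + 6^(1/3)*(sqrt(3)*sqrt(4*k^3 + 243) + 27)^(1/3)/12 + 2^(1/3)*3^(5/6)*I*(sqrt(3)*sqrt(4*k^3 + 243) + 27)^(1/3)/12)) + C3*exp(6^(1/3)*a*(2*3^(1/3)*k/(sqrt(3)*sqrt(4*k^3 + 243) + 27)^(1/3) - 2^(1/3)*(sqrt(3)*sqrt(4*k^3 + 243) + 27)^(1/3))/6) - sqrt(3)*a/3 + sqrt(3)*k/9


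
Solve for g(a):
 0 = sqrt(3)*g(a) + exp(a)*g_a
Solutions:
 g(a) = C1*exp(sqrt(3)*exp(-a))


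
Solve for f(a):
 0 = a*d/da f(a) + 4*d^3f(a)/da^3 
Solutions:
 f(a) = C1 + Integral(C2*airyai(-2^(1/3)*a/2) + C3*airybi(-2^(1/3)*a/2), a)


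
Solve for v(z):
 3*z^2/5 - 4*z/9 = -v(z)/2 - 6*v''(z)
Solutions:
 v(z) = C1*sin(sqrt(3)*z/6) + C2*cos(sqrt(3)*z/6) - 6*z^2/5 + 8*z/9 + 144/5


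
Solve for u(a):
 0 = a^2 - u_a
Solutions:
 u(a) = C1 + a^3/3


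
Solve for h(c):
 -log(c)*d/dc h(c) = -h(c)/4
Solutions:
 h(c) = C1*exp(li(c)/4)


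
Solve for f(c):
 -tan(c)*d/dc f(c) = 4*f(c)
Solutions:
 f(c) = C1/sin(c)^4


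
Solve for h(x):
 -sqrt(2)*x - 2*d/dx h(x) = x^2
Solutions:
 h(x) = C1 - x^3/6 - sqrt(2)*x^2/4


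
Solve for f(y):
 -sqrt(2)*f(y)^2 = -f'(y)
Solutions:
 f(y) = -1/(C1 + sqrt(2)*y)


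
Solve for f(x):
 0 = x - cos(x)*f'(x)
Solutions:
 f(x) = C1 + Integral(x/cos(x), x)


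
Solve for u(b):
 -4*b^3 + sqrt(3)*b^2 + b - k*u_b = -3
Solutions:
 u(b) = C1 - b^4/k + sqrt(3)*b^3/(3*k) + b^2/(2*k) + 3*b/k


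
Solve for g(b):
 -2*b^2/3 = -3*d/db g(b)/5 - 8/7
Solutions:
 g(b) = C1 + 10*b^3/27 - 40*b/21


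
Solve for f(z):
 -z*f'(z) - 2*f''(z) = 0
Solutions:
 f(z) = C1 + C2*erf(z/2)


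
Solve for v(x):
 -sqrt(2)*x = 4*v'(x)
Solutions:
 v(x) = C1 - sqrt(2)*x^2/8


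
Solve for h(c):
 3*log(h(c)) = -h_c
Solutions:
 li(h(c)) = C1 - 3*c


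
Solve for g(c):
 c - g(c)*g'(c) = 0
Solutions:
 g(c) = -sqrt(C1 + c^2)
 g(c) = sqrt(C1 + c^2)


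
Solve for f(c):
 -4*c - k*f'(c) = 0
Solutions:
 f(c) = C1 - 2*c^2/k


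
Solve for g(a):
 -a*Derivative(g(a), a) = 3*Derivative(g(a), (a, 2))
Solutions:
 g(a) = C1 + C2*erf(sqrt(6)*a/6)


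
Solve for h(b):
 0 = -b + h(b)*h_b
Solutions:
 h(b) = -sqrt(C1 + b^2)
 h(b) = sqrt(C1 + b^2)


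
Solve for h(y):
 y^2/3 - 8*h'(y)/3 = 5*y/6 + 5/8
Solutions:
 h(y) = C1 + y^3/24 - 5*y^2/32 - 15*y/64


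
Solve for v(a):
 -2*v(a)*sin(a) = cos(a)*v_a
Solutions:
 v(a) = C1*cos(a)^2


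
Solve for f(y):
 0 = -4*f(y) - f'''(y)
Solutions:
 f(y) = C3*exp(-2^(2/3)*y) + (C1*sin(2^(2/3)*sqrt(3)*y/2) + C2*cos(2^(2/3)*sqrt(3)*y/2))*exp(2^(2/3)*y/2)


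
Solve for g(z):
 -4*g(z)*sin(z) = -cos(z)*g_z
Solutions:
 g(z) = C1/cos(z)^4


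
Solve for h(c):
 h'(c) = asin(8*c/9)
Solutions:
 h(c) = C1 + c*asin(8*c/9) + sqrt(81 - 64*c^2)/8


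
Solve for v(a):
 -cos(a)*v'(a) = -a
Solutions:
 v(a) = C1 + Integral(a/cos(a), a)


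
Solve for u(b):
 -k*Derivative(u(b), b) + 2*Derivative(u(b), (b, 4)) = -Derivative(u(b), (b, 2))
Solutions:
 u(b) = C1 + C2*exp(b*(6^(1/3)*(-9*k + sqrt(3)*sqrt(27*k^2 + 2))^(1/3)/12 - 2^(1/3)*3^(5/6)*I*(-9*k + sqrt(3)*sqrt(27*k^2 + 2))^(1/3)/12 + 2/((-6^(1/3) + 2^(1/3)*3^(5/6)*I)*(-9*k + sqrt(3)*sqrt(27*k^2 + 2))^(1/3)))) + C3*exp(b*(6^(1/3)*(-9*k + sqrt(3)*sqrt(27*k^2 + 2))^(1/3)/12 + 2^(1/3)*3^(5/6)*I*(-9*k + sqrt(3)*sqrt(27*k^2 + 2))^(1/3)/12 - 2/((6^(1/3) + 2^(1/3)*3^(5/6)*I)*(-9*k + sqrt(3)*sqrt(27*k^2 + 2))^(1/3)))) + C4*exp(6^(1/3)*b*(-(-9*k + sqrt(3)*sqrt(27*k^2 + 2))^(1/3) + 6^(1/3)/(-9*k + sqrt(3)*sqrt(27*k^2 + 2))^(1/3))/6)


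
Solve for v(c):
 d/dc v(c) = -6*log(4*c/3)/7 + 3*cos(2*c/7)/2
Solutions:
 v(c) = C1 - 6*c*log(c)/7 - 12*c*log(2)/7 + 6*c/7 + 6*c*log(3)/7 + 21*sin(2*c/7)/4


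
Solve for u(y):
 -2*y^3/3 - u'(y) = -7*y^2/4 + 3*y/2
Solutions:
 u(y) = C1 - y^4/6 + 7*y^3/12 - 3*y^2/4


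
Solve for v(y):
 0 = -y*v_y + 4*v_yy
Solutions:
 v(y) = C1 + C2*erfi(sqrt(2)*y/4)


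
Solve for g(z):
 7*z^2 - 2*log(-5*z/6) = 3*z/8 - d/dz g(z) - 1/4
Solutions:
 g(z) = C1 - 7*z^3/3 + 3*z^2/16 + 2*z*log(-z) + z*(-2*log(6) - 9/4 + 2*log(5))


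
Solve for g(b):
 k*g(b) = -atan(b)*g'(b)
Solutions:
 g(b) = C1*exp(-k*Integral(1/atan(b), b))


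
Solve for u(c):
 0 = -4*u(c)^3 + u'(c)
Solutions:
 u(c) = -sqrt(2)*sqrt(-1/(C1 + 4*c))/2
 u(c) = sqrt(2)*sqrt(-1/(C1 + 4*c))/2


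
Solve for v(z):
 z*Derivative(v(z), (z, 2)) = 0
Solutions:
 v(z) = C1 + C2*z


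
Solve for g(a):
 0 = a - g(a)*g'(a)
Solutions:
 g(a) = -sqrt(C1 + a^2)
 g(a) = sqrt(C1 + a^2)


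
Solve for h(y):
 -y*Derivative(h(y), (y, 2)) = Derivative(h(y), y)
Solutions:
 h(y) = C1 + C2*log(y)


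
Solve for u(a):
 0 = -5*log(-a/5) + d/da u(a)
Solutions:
 u(a) = C1 + 5*a*log(-a) + 5*a*(-log(5) - 1)


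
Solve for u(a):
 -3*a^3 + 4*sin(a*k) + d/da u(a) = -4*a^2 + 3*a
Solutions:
 u(a) = C1 + 3*a^4/4 - 4*a^3/3 + 3*a^2/2 + 4*cos(a*k)/k


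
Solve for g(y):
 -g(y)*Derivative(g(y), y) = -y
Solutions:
 g(y) = -sqrt(C1 + y^2)
 g(y) = sqrt(C1 + y^2)


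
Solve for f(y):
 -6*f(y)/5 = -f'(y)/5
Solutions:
 f(y) = C1*exp(6*y)


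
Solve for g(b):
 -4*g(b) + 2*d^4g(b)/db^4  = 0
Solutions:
 g(b) = C1*exp(-2^(1/4)*b) + C2*exp(2^(1/4)*b) + C3*sin(2^(1/4)*b) + C4*cos(2^(1/4)*b)


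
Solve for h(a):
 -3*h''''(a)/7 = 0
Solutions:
 h(a) = C1 + C2*a + C3*a^2 + C4*a^3


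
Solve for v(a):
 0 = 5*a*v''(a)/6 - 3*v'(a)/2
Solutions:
 v(a) = C1 + C2*a^(14/5)


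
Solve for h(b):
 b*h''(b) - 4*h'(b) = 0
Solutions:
 h(b) = C1 + C2*b^5


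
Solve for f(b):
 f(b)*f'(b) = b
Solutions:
 f(b) = -sqrt(C1 + b^2)
 f(b) = sqrt(C1 + b^2)


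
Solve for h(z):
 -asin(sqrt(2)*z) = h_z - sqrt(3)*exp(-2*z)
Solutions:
 h(z) = C1 - z*asin(sqrt(2)*z) - sqrt(2)*sqrt(1 - 2*z^2)/2 - sqrt(3)*exp(-2*z)/2


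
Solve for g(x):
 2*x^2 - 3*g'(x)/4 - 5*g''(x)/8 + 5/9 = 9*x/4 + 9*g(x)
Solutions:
 g(x) = 2*x^2/9 - 31*x/108 + (C1*sin(3*sqrt(39)*x/5) + C2*cos(3*sqrt(39)*x/5))*exp(-3*x/5) + 71/1296


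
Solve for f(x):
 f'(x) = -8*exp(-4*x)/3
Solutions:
 f(x) = C1 + 2*exp(-4*x)/3


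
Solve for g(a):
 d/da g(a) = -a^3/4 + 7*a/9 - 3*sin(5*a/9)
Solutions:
 g(a) = C1 - a^4/16 + 7*a^2/18 + 27*cos(5*a/9)/5


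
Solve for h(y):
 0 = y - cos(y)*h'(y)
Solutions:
 h(y) = C1 + Integral(y/cos(y), y)


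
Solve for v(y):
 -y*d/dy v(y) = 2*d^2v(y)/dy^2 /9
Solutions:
 v(y) = C1 + C2*erf(3*y/2)


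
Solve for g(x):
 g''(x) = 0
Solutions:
 g(x) = C1 + C2*x


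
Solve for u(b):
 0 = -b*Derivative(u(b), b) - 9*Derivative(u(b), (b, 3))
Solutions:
 u(b) = C1 + Integral(C2*airyai(-3^(1/3)*b/3) + C3*airybi(-3^(1/3)*b/3), b)


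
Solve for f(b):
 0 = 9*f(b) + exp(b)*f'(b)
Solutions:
 f(b) = C1*exp(9*exp(-b))


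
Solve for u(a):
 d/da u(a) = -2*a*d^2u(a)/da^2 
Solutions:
 u(a) = C1 + C2*sqrt(a)


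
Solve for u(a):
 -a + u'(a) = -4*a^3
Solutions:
 u(a) = C1 - a^4 + a^2/2


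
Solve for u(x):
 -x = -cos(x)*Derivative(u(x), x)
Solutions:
 u(x) = C1 + Integral(x/cos(x), x)


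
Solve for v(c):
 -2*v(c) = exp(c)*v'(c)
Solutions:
 v(c) = C1*exp(2*exp(-c))


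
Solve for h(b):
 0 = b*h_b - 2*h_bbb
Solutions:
 h(b) = C1 + Integral(C2*airyai(2^(2/3)*b/2) + C3*airybi(2^(2/3)*b/2), b)


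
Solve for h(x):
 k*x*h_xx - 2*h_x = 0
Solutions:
 h(x) = C1 + x^(((re(k) + 2)*re(k) + im(k)^2)/(re(k)^2 + im(k)^2))*(C2*sin(2*log(x)*Abs(im(k))/(re(k)^2 + im(k)^2)) + C3*cos(2*log(x)*im(k)/(re(k)^2 + im(k)^2)))


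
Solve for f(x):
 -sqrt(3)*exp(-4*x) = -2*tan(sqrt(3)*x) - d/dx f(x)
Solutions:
 f(x) = C1 - sqrt(3)*log(tan(sqrt(3)*x)^2 + 1)/3 - sqrt(3)*exp(-4*x)/4


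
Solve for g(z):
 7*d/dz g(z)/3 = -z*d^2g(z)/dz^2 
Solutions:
 g(z) = C1 + C2/z^(4/3)


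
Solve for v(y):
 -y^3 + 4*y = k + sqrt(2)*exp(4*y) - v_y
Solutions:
 v(y) = C1 + k*y + y^4/4 - 2*y^2 + sqrt(2)*exp(4*y)/4


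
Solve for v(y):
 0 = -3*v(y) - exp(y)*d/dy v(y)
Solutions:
 v(y) = C1*exp(3*exp(-y))


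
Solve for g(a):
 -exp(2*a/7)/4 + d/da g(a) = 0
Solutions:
 g(a) = C1 + 7*exp(2*a/7)/8


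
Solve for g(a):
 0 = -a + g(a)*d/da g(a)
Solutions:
 g(a) = -sqrt(C1 + a^2)
 g(a) = sqrt(C1 + a^2)


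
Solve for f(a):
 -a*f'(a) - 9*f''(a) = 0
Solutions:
 f(a) = C1 + C2*erf(sqrt(2)*a/6)


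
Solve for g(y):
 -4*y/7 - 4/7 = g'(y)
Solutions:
 g(y) = C1 - 2*y^2/7 - 4*y/7


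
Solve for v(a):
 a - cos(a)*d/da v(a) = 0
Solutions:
 v(a) = C1 + Integral(a/cos(a), a)


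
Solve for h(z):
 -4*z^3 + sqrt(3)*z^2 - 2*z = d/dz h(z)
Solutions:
 h(z) = C1 - z^4 + sqrt(3)*z^3/3 - z^2


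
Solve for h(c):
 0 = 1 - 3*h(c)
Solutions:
 h(c) = 1/3


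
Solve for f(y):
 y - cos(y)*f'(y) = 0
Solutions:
 f(y) = C1 + Integral(y/cos(y), y)


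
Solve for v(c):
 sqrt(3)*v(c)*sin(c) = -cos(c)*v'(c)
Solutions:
 v(c) = C1*cos(c)^(sqrt(3))


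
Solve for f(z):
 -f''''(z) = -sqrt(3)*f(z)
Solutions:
 f(z) = C1*exp(-3^(1/8)*z) + C2*exp(3^(1/8)*z) + C3*sin(3^(1/8)*z) + C4*cos(3^(1/8)*z)


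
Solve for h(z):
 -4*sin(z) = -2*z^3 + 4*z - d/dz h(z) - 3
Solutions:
 h(z) = C1 - z^4/2 + 2*z^2 - 3*z - 4*cos(z)


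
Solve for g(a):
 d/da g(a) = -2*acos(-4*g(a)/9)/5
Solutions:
 Integral(1/acos(-4*_y/9), (_y, g(a))) = C1 - 2*a/5


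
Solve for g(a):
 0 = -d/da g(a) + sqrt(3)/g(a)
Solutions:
 g(a) = -sqrt(C1 + 2*sqrt(3)*a)
 g(a) = sqrt(C1 + 2*sqrt(3)*a)


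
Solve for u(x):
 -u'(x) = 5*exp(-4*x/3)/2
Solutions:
 u(x) = C1 + 15*exp(-4*x/3)/8


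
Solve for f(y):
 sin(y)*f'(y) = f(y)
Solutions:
 f(y) = C1*sqrt(cos(y) - 1)/sqrt(cos(y) + 1)


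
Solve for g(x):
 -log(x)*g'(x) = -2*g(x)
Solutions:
 g(x) = C1*exp(2*li(x))


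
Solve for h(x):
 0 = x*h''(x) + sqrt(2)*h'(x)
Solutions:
 h(x) = C1 + C2*x^(1 - sqrt(2))


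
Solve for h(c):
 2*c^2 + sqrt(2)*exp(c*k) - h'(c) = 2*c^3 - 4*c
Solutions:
 h(c) = C1 - c^4/2 + 2*c^3/3 + 2*c^2 + sqrt(2)*exp(c*k)/k


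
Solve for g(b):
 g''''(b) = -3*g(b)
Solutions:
 g(b) = (C1*sin(sqrt(2)*3^(1/4)*b/2) + C2*cos(sqrt(2)*3^(1/4)*b/2))*exp(-sqrt(2)*3^(1/4)*b/2) + (C3*sin(sqrt(2)*3^(1/4)*b/2) + C4*cos(sqrt(2)*3^(1/4)*b/2))*exp(sqrt(2)*3^(1/4)*b/2)


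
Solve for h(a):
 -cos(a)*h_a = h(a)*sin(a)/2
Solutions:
 h(a) = C1*sqrt(cos(a))


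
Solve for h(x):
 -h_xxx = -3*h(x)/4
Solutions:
 h(x) = C3*exp(6^(1/3)*x/2) + (C1*sin(2^(1/3)*3^(5/6)*x/4) + C2*cos(2^(1/3)*3^(5/6)*x/4))*exp(-6^(1/3)*x/4)


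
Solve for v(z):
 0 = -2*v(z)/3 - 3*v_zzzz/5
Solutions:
 v(z) = (C1*sin(2^(3/4)*sqrt(3)*5^(1/4)*z/6) + C2*cos(2^(3/4)*sqrt(3)*5^(1/4)*z/6))*exp(-2^(3/4)*sqrt(3)*5^(1/4)*z/6) + (C3*sin(2^(3/4)*sqrt(3)*5^(1/4)*z/6) + C4*cos(2^(3/4)*sqrt(3)*5^(1/4)*z/6))*exp(2^(3/4)*sqrt(3)*5^(1/4)*z/6)


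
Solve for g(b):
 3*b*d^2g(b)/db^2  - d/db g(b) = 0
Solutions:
 g(b) = C1 + C2*b^(4/3)


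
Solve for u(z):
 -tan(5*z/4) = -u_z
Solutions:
 u(z) = C1 - 4*log(cos(5*z/4))/5


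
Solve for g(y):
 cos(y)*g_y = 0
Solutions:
 g(y) = C1


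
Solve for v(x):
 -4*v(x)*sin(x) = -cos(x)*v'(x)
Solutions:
 v(x) = C1/cos(x)^4


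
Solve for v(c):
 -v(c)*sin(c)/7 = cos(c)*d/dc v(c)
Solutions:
 v(c) = C1*cos(c)^(1/7)


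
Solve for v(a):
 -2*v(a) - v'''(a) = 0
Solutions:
 v(a) = C3*exp(-2^(1/3)*a) + (C1*sin(2^(1/3)*sqrt(3)*a/2) + C2*cos(2^(1/3)*sqrt(3)*a/2))*exp(2^(1/3)*a/2)


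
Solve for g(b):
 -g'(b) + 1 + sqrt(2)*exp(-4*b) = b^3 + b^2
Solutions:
 g(b) = C1 - b^4/4 - b^3/3 + b - sqrt(2)*exp(-4*b)/4


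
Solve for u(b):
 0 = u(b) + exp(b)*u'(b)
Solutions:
 u(b) = C1*exp(exp(-b))


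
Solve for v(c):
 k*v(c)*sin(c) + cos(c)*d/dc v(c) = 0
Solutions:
 v(c) = C1*exp(k*log(cos(c)))


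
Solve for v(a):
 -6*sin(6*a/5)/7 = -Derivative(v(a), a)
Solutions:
 v(a) = C1 - 5*cos(6*a/5)/7


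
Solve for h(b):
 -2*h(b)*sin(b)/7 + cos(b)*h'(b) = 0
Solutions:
 h(b) = C1/cos(b)^(2/7)


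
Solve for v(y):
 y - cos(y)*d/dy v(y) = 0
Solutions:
 v(y) = C1 + Integral(y/cos(y), y)


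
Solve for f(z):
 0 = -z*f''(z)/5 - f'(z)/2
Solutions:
 f(z) = C1 + C2/z^(3/2)


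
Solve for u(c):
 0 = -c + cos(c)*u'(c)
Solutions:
 u(c) = C1 + Integral(c/cos(c), c)


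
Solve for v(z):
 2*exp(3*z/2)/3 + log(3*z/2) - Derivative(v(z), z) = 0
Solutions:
 v(z) = C1 + z*log(z) + z*(-1 - log(2) + log(3)) + 4*exp(3*z/2)/9


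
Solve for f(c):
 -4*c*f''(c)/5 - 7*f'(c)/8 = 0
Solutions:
 f(c) = C1 + C2/c^(3/32)


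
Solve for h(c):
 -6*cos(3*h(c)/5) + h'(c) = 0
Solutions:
 -6*c - 5*log(sin(3*h(c)/5) - 1)/6 + 5*log(sin(3*h(c)/5) + 1)/6 = C1


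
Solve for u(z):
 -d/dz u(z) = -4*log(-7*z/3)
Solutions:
 u(z) = C1 + 4*z*log(-z) + 4*z*(-log(3) - 1 + log(7))


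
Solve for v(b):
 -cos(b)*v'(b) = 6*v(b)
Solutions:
 v(b) = C1*(sin(b)^3 - 3*sin(b)^2 + 3*sin(b) - 1)/(sin(b)^3 + 3*sin(b)^2 + 3*sin(b) + 1)


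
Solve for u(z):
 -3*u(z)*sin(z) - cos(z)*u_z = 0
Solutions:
 u(z) = C1*cos(z)^3


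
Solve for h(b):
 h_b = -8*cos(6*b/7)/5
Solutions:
 h(b) = C1 - 28*sin(6*b/7)/15


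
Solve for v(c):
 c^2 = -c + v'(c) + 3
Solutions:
 v(c) = C1 + c^3/3 + c^2/2 - 3*c


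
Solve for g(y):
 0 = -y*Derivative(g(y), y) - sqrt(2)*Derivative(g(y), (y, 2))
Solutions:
 g(y) = C1 + C2*erf(2^(1/4)*y/2)


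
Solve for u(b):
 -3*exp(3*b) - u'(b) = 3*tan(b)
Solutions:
 u(b) = C1 - exp(3*b) + 3*log(cos(b))


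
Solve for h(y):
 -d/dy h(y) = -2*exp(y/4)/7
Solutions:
 h(y) = C1 + 8*exp(y/4)/7


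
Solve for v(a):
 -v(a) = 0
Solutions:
 v(a) = 0


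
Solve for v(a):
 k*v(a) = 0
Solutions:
 v(a) = 0


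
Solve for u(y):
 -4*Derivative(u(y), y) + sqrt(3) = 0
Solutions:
 u(y) = C1 + sqrt(3)*y/4


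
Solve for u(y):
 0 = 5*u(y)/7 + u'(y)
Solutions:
 u(y) = C1*exp(-5*y/7)


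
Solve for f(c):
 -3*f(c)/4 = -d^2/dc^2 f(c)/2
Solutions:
 f(c) = C1*exp(-sqrt(6)*c/2) + C2*exp(sqrt(6)*c/2)


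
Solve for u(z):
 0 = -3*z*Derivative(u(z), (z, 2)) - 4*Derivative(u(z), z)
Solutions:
 u(z) = C1 + C2/z^(1/3)


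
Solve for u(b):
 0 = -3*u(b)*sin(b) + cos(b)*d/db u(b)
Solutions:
 u(b) = C1/cos(b)^3


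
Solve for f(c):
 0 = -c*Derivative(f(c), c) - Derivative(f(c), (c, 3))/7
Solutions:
 f(c) = C1 + Integral(C2*airyai(-7^(1/3)*c) + C3*airybi(-7^(1/3)*c), c)


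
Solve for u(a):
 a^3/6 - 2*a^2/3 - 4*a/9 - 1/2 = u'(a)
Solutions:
 u(a) = C1 + a^4/24 - 2*a^3/9 - 2*a^2/9 - a/2


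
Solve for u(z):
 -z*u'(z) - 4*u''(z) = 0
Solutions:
 u(z) = C1 + C2*erf(sqrt(2)*z/4)


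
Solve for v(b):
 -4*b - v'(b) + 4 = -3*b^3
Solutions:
 v(b) = C1 + 3*b^4/4 - 2*b^2 + 4*b


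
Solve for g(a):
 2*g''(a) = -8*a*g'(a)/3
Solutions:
 g(a) = C1 + C2*erf(sqrt(6)*a/3)


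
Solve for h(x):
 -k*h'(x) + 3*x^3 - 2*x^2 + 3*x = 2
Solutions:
 h(x) = C1 + 3*x^4/(4*k) - 2*x^3/(3*k) + 3*x^2/(2*k) - 2*x/k


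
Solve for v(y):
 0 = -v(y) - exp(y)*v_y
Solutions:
 v(y) = C1*exp(exp(-y))


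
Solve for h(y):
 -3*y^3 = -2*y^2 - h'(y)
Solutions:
 h(y) = C1 + 3*y^4/4 - 2*y^3/3


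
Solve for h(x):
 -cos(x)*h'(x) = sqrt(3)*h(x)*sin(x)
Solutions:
 h(x) = C1*cos(x)^(sqrt(3))


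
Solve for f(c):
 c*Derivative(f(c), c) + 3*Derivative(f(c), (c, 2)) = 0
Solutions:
 f(c) = C1 + C2*erf(sqrt(6)*c/6)


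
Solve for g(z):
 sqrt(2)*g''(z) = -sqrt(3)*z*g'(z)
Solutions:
 g(z) = C1 + C2*erf(6^(1/4)*z/2)


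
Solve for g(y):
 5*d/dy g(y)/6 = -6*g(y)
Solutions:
 g(y) = C1*exp(-36*y/5)


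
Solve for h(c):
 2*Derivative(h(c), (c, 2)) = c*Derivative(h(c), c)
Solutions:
 h(c) = C1 + C2*erfi(c/2)


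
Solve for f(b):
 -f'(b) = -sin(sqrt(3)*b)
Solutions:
 f(b) = C1 - sqrt(3)*cos(sqrt(3)*b)/3


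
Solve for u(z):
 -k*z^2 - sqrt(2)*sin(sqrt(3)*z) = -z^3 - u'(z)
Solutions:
 u(z) = C1 + k*z^3/3 - z^4/4 - sqrt(6)*cos(sqrt(3)*z)/3


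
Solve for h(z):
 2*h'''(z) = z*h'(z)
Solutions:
 h(z) = C1 + Integral(C2*airyai(2^(2/3)*z/2) + C3*airybi(2^(2/3)*z/2), z)


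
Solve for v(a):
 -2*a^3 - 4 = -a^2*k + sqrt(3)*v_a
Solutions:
 v(a) = C1 - sqrt(3)*a^4/6 + sqrt(3)*a^3*k/9 - 4*sqrt(3)*a/3


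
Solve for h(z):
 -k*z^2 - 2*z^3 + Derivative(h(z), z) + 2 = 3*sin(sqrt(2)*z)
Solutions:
 h(z) = C1 + k*z^3/3 + z^4/2 - 2*z - 3*sqrt(2)*cos(sqrt(2)*z)/2


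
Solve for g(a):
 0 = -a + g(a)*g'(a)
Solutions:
 g(a) = -sqrt(C1 + a^2)
 g(a) = sqrt(C1 + a^2)


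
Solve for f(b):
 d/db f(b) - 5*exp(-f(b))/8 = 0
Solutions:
 f(b) = log(C1 + 5*b/8)


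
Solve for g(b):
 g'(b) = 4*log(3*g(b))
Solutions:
 -Integral(1/(log(_y) + log(3)), (_y, g(b)))/4 = C1 - b


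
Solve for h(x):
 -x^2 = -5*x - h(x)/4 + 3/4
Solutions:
 h(x) = 4*x^2 - 20*x + 3


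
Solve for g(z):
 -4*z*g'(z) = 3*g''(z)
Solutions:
 g(z) = C1 + C2*erf(sqrt(6)*z/3)


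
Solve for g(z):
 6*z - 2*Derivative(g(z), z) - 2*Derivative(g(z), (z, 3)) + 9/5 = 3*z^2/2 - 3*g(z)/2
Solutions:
 g(z) = C1*exp(3^(1/3)*z*(-(27 + sqrt(921))^(1/3) + 4*3^(1/3)/(27 + sqrt(921))^(1/3))/12)*sin(3^(1/6)*z*((27 + sqrt(921))^(-1/3) + 3^(2/3)*(27 + sqrt(921))^(1/3)/12)) + C2*exp(3^(1/3)*z*(-(27 + sqrt(921))^(1/3) + 4*3^(1/3)/(27 + sqrt(921))^(1/3))/12)*cos(3^(1/6)*z*((27 + sqrt(921))^(-1/3) + 3^(2/3)*(27 + sqrt(921))^(1/3)/12)) + C3*exp(-3^(1/3)*z*(-(27 + sqrt(921))^(1/3) + 4*3^(1/3)/(27 + sqrt(921))^(1/3))/6) + z^2 - 4*z/3 - 134/45


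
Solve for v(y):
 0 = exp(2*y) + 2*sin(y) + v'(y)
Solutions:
 v(y) = C1 - exp(2*y)/2 + 2*cos(y)


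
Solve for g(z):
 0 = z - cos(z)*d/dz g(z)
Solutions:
 g(z) = C1 + Integral(z/cos(z), z)


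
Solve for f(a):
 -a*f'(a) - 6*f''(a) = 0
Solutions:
 f(a) = C1 + C2*erf(sqrt(3)*a/6)


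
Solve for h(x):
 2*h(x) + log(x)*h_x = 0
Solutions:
 h(x) = C1*exp(-2*li(x))


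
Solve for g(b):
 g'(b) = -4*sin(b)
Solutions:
 g(b) = C1 + 4*cos(b)


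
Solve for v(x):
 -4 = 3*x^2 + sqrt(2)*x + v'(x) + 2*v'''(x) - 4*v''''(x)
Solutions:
 v(x) = C1 + C2*exp(x*(-(3*sqrt(87) + 28)^(1/3) - 1/(3*sqrt(87) + 28)^(1/3) + 2)/12)*sin(sqrt(3)*x*(-(3*sqrt(87) + 28)^(1/3) + (3*sqrt(87) + 28)^(-1/3))/12) + C3*exp(x*(-(3*sqrt(87) + 28)^(1/3) - 1/(3*sqrt(87) + 28)^(1/3) + 2)/12)*cos(sqrt(3)*x*(-(3*sqrt(87) + 28)^(1/3) + (3*sqrt(87) + 28)^(-1/3))/12) + C4*exp(x*((3*sqrt(87) + 28)^(-1/3) + 1 + (3*sqrt(87) + 28)^(1/3))/6) - x^3 - sqrt(2)*x^2/2 + 8*x


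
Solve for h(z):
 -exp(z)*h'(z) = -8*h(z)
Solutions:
 h(z) = C1*exp(-8*exp(-z))


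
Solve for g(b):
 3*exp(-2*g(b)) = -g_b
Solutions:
 g(b) = log(-sqrt(C1 - 6*b))
 g(b) = log(C1 - 6*b)/2


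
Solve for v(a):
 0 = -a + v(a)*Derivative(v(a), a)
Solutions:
 v(a) = -sqrt(C1 + a^2)
 v(a) = sqrt(C1 + a^2)


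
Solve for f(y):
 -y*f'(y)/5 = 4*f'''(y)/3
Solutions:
 f(y) = C1 + Integral(C2*airyai(-150^(1/3)*y/10) + C3*airybi(-150^(1/3)*y/10), y)


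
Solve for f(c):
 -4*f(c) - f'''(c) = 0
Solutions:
 f(c) = C3*exp(-2^(2/3)*c) + (C1*sin(2^(2/3)*sqrt(3)*c/2) + C2*cos(2^(2/3)*sqrt(3)*c/2))*exp(2^(2/3)*c/2)


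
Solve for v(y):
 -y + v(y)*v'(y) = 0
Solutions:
 v(y) = -sqrt(C1 + y^2)
 v(y) = sqrt(C1 + y^2)


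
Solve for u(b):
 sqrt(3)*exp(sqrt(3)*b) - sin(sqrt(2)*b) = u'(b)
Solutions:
 u(b) = C1 + exp(sqrt(3)*b) + sqrt(2)*cos(sqrt(2)*b)/2


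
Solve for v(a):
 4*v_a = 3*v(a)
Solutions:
 v(a) = C1*exp(3*a/4)


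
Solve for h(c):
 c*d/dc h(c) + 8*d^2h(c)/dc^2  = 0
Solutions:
 h(c) = C1 + C2*erf(c/4)


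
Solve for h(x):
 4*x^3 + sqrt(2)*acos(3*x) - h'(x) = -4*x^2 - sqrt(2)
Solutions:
 h(x) = C1 + x^4 + 4*x^3/3 + sqrt(2)*x + sqrt(2)*(x*acos(3*x) - sqrt(1 - 9*x^2)/3)


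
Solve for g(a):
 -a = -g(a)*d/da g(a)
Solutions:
 g(a) = -sqrt(C1 + a^2)
 g(a) = sqrt(C1 + a^2)


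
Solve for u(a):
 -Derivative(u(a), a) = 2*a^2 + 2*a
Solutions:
 u(a) = C1 - 2*a^3/3 - a^2


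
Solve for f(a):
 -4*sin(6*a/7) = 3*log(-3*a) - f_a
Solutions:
 f(a) = C1 + 3*a*log(-a) - 3*a + 3*a*log(3) - 14*cos(6*a/7)/3


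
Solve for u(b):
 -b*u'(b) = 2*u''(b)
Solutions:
 u(b) = C1 + C2*erf(b/2)


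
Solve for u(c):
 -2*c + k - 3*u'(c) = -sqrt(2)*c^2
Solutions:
 u(c) = C1 + sqrt(2)*c^3/9 - c^2/3 + c*k/3


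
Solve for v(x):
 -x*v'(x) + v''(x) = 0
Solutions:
 v(x) = C1 + C2*erfi(sqrt(2)*x/2)


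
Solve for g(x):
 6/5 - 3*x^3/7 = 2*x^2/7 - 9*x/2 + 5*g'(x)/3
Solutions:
 g(x) = C1 - 9*x^4/140 - 2*x^3/35 + 27*x^2/20 + 18*x/25


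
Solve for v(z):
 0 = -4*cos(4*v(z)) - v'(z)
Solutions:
 v(z) = -asin((C1 + exp(32*z))/(C1 - exp(32*z)))/4 + pi/4
 v(z) = asin((C1 + exp(32*z))/(C1 - exp(32*z)))/4


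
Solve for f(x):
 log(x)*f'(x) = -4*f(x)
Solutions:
 f(x) = C1*exp(-4*li(x))


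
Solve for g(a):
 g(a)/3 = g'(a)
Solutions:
 g(a) = C1*exp(a/3)


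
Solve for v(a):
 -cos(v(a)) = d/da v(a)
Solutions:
 v(a) = pi - asin((C1 + exp(2*a))/(C1 - exp(2*a)))
 v(a) = asin((C1 + exp(2*a))/(C1 - exp(2*a)))


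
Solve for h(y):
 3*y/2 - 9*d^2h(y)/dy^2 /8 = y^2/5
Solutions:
 h(y) = C1 + C2*y - 2*y^4/135 + 2*y^3/9


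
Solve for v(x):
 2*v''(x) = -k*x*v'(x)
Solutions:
 v(x) = Piecewise((-sqrt(pi)*C1*erf(sqrt(k)*x/2)/sqrt(k) - C2, (k > 0) | (k < 0)), (-C1*x - C2, True))


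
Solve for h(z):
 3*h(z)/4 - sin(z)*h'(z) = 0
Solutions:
 h(z) = C1*(cos(z) - 1)^(3/8)/(cos(z) + 1)^(3/8)


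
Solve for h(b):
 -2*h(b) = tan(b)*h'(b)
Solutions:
 h(b) = C1/sin(b)^2


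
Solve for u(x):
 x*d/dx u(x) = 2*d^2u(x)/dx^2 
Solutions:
 u(x) = C1 + C2*erfi(x/2)


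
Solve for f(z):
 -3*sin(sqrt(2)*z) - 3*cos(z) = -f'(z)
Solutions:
 f(z) = C1 + 3*sin(z) - 3*sqrt(2)*cos(sqrt(2)*z)/2


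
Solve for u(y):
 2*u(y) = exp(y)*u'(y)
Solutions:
 u(y) = C1*exp(-2*exp(-y))


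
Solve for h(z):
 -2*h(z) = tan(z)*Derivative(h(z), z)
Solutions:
 h(z) = C1/sin(z)^2


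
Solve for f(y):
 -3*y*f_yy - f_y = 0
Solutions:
 f(y) = C1 + C2*y^(2/3)


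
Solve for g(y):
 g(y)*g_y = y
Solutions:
 g(y) = -sqrt(C1 + y^2)
 g(y) = sqrt(C1 + y^2)


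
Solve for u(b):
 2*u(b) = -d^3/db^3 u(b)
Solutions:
 u(b) = C3*exp(-2^(1/3)*b) + (C1*sin(2^(1/3)*sqrt(3)*b/2) + C2*cos(2^(1/3)*sqrt(3)*b/2))*exp(2^(1/3)*b/2)


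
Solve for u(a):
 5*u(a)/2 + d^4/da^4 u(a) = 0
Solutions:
 u(a) = (C1*sin(10^(1/4)*a/2) + C2*cos(10^(1/4)*a/2))*exp(-10^(1/4)*a/2) + (C3*sin(10^(1/4)*a/2) + C4*cos(10^(1/4)*a/2))*exp(10^(1/4)*a/2)


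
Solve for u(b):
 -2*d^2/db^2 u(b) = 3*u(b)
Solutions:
 u(b) = C1*sin(sqrt(6)*b/2) + C2*cos(sqrt(6)*b/2)


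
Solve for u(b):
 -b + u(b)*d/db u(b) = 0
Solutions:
 u(b) = -sqrt(C1 + b^2)
 u(b) = sqrt(C1 + b^2)


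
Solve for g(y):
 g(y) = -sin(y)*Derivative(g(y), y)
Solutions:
 g(y) = C1*sqrt(cos(y) + 1)/sqrt(cos(y) - 1)


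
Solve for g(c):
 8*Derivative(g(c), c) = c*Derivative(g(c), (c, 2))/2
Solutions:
 g(c) = C1 + C2*c^17


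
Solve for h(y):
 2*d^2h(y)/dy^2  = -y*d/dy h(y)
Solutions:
 h(y) = C1 + C2*erf(y/2)


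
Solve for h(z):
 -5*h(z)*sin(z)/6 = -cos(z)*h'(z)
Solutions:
 h(z) = C1/cos(z)^(5/6)


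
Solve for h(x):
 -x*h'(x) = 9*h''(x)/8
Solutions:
 h(x) = C1 + C2*erf(2*x/3)


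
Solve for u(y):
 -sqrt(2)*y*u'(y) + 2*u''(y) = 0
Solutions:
 u(y) = C1 + C2*erfi(2^(1/4)*y/2)


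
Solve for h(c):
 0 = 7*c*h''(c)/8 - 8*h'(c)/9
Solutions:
 h(c) = C1 + C2*c^(127/63)


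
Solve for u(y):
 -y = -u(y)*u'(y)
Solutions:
 u(y) = -sqrt(C1 + y^2)
 u(y) = sqrt(C1 + y^2)


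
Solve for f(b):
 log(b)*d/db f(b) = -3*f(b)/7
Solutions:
 f(b) = C1*exp(-3*li(b)/7)


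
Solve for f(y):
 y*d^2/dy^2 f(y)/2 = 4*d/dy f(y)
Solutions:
 f(y) = C1 + C2*y^9


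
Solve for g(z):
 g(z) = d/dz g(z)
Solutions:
 g(z) = C1*exp(z)


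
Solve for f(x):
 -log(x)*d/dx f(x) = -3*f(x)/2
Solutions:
 f(x) = C1*exp(3*li(x)/2)


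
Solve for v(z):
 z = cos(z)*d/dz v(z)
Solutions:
 v(z) = C1 + Integral(z/cos(z), z)


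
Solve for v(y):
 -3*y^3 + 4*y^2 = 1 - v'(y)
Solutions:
 v(y) = C1 + 3*y^4/4 - 4*y^3/3 + y


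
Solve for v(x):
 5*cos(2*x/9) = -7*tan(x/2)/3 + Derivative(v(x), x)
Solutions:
 v(x) = C1 - 14*log(cos(x/2))/3 + 45*sin(2*x/9)/2


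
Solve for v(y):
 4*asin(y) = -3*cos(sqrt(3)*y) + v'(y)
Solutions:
 v(y) = C1 + 4*y*asin(y) + 4*sqrt(1 - y^2) + sqrt(3)*sin(sqrt(3)*y)


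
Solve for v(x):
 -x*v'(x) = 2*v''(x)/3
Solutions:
 v(x) = C1 + C2*erf(sqrt(3)*x/2)


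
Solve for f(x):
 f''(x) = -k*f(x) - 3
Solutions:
 f(x) = C1*exp(-x*sqrt(-k)) + C2*exp(x*sqrt(-k)) - 3/k


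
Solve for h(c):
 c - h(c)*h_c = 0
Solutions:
 h(c) = -sqrt(C1 + c^2)
 h(c) = sqrt(C1 + c^2)


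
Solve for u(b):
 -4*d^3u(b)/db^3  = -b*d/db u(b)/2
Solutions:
 u(b) = C1 + Integral(C2*airyai(b/2) + C3*airybi(b/2), b)


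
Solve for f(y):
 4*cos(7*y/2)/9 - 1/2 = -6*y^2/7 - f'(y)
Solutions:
 f(y) = C1 - 2*y^3/7 + y/2 - 8*sin(7*y/2)/63


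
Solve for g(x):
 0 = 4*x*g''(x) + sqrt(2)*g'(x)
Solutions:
 g(x) = C1 + C2*x^(1 - sqrt(2)/4)


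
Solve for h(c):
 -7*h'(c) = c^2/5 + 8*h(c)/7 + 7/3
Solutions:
 h(c) = C1*exp(-8*c/49) - 7*c^2/40 + 343*c/160 - 58261/3840


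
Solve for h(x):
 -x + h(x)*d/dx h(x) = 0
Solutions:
 h(x) = -sqrt(C1 + x^2)
 h(x) = sqrt(C1 + x^2)


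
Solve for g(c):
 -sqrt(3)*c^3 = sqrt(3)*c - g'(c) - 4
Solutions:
 g(c) = C1 + sqrt(3)*c^4/4 + sqrt(3)*c^2/2 - 4*c


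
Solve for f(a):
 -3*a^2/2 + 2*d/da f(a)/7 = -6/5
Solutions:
 f(a) = C1 + 7*a^3/4 - 21*a/5


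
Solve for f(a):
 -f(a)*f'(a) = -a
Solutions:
 f(a) = -sqrt(C1 + a^2)
 f(a) = sqrt(C1 + a^2)


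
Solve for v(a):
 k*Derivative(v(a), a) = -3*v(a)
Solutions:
 v(a) = C1*exp(-3*a/k)


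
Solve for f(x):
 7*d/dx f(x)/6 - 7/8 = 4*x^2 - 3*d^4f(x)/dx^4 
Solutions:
 f(x) = C1 + C4*exp(-84^(1/3)*x/6) + 8*x^3/7 + 3*x/4 + (C2*sin(28^(1/3)*3^(5/6)*x/12) + C3*cos(28^(1/3)*3^(5/6)*x/12))*exp(84^(1/3)*x/12)


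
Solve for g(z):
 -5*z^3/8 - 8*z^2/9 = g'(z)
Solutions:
 g(z) = C1 - 5*z^4/32 - 8*z^3/27


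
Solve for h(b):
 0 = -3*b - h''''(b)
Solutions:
 h(b) = C1 + C2*b + C3*b^2 + C4*b^3 - b^5/40


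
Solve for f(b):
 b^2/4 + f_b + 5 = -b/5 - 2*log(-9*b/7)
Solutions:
 f(b) = C1 - b^3/12 - b^2/10 - 2*b*log(-b) + b*(-4*log(3) - 3 + 2*log(7))


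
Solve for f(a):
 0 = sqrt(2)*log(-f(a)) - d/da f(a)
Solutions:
 -li(-f(a)) = C1 + sqrt(2)*a


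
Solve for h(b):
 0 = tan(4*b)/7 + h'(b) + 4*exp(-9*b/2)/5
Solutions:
 h(b) = C1 - log(tan(4*b)^2 + 1)/56 + 8*exp(-9*b/2)/45


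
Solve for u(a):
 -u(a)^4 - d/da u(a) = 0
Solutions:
 u(a) = (-3^(2/3) - 3*3^(1/6)*I)*(1/(C1 + a))^(1/3)/6
 u(a) = (-3^(2/3) + 3*3^(1/6)*I)*(1/(C1 + a))^(1/3)/6
 u(a) = (1/(C1 + 3*a))^(1/3)


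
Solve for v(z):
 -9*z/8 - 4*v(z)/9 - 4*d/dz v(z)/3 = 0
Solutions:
 v(z) = C1*exp(-z/3) - 81*z/32 + 243/32


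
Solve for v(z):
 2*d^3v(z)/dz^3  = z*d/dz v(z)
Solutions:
 v(z) = C1 + Integral(C2*airyai(2^(2/3)*z/2) + C3*airybi(2^(2/3)*z/2), z)


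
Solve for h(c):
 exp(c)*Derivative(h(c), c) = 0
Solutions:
 h(c) = C1


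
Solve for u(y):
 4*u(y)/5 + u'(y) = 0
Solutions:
 u(y) = C1*exp(-4*y/5)


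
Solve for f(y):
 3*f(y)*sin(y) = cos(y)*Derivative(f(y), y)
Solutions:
 f(y) = C1/cos(y)^3


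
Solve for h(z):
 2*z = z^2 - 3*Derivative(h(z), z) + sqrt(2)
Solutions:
 h(z) = C1 + z^3/9 - z^2/3 + sqrt(2)*z/3


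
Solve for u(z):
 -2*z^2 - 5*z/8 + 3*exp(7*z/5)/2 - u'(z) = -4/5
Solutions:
 u(z) = C1 - 2*z^3/3 - 5*z^2/16 + 4*z/5 + 15*exp(7*z/5)/14


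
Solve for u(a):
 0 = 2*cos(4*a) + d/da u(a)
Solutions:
 u(a) = C1 - sin(4*a)/2


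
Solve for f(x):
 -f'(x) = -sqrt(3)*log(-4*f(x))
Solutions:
 -sqrt(3)*Integral(1/(log(-_y) + 2*log(2)), (_y, f(x)))/3 = C1 - x


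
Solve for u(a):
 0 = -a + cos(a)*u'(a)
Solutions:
 u(a) = C1 + Integral(a/cos(a), a)


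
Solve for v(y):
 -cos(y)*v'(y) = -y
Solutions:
 v(y) = C1 + Integral(y/cos(y), y)


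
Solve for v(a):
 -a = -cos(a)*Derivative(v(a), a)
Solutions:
 v(a) = C1 + Integral(a/cos(a), a)


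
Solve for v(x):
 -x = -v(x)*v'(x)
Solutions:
 v(x) = -sqrt(C1 + x^2)
 v(x) = sqrt(C1 + x^2)


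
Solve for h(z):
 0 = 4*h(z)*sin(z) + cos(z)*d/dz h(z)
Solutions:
 h(z) = C1*cos(z)^4


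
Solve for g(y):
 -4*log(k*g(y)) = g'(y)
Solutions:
 li(k*g(y))/k = C1 - 4*y


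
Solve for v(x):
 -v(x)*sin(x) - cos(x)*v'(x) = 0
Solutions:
 v(x) = C1*cos(x)


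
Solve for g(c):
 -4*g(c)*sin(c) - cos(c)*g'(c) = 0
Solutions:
 g(c) = C1*cos(c)^4


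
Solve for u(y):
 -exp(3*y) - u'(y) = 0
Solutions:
 u(y) = C1 - exp(3*y)/3


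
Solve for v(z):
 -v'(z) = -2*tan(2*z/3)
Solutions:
 v(z) = C1 - 3*log(cos(2*z/3))


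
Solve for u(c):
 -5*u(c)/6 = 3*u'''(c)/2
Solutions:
 u(c) = C3*exp(-15^(1/3)*c/3) + (C1*sin(3^(5/6)*5^(1/3)*c/6) + C2*cos(3^(5/6)*5^(1/3)*c/6))*exp(15^(1/3)*c/6)


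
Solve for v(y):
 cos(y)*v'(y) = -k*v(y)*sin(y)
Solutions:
 v(y) = C1*exp(k*log(cos(y)))


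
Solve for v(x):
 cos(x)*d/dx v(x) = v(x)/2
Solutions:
 v(x) = C1*(sin(x) + 1)^(1/4)/(sin(x) - 1)^(1/4)


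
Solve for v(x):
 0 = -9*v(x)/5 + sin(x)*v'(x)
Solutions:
 v(x) = C1*(cos(x) - 1)^(9/10)/(cos(x) + 1)^(9/10)


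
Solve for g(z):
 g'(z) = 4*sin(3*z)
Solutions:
 g(z) = C1 - 4*cos(3*z)/3


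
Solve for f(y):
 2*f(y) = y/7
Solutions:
 f(y) = y/14


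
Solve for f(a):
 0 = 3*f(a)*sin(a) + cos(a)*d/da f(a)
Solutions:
 f(a) = C1*cos(a)^3
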